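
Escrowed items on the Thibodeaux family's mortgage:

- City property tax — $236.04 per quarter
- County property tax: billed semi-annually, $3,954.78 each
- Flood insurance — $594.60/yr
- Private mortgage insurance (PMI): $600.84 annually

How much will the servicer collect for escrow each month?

$837.43

City property tax: $236.04 × 4 = $944.16
County property tax: $3,954.78 × 2 = $7,909.56
Flood insurance: $594.60
Private mortgage insurance (PMI): $600.84
Total per year = $944.16 + $7,909.56 + $594.60 + $600.84 = $10,049.16
Per month = $10,049.16 / 12 = $837.43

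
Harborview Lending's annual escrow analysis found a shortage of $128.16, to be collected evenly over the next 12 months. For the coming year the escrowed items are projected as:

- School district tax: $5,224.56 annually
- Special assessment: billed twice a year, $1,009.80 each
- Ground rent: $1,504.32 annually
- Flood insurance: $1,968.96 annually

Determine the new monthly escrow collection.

School district tax = $5,224.56 annually
Special assessment = $1,009.80 × 2 = $2,019.60 annually
Ground rent = $1,504.32 annually
Flood insurance = $1,968.96 annually
Total annual escrow = $5,224.56 + $2,019.60 + $1,504.32 + $1,968.96 = $10,717.44
Monthly = $10,717.44 ÷ 12 = $893.12
Shortage spread = $128.16 ÷ 12 = $10.68/mo
Adjusted monthly = $893.12 + $10.68 = $903.80

$903.80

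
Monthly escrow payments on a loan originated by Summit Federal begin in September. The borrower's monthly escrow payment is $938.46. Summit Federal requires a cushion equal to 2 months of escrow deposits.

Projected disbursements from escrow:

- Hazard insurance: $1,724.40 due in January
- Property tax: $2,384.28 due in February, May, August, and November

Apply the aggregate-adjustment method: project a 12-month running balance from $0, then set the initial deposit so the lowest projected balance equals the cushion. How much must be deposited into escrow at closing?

Cushion = 2 × $938.46 = $1,876.92
Trial balance (start $0, +$938.46 each month, − disbursements):
  Sep: +$938.46 → $938.46
  Oct: +$938.46 → $1,876.92
  Nov: +$938.46 − $2,384.28 → $431.10
  Dec: +$938.46 → $1,369.56
  Jan: +$938.46 − $1,724.40 → $583.62
  Feb: +$938.46 − $2,384.28 → -$862.20
  Mar: +$938.46 → $76.26
  Apr: +$938.46 → $1,014.72
  May: +$938.46 − $2,384.28 → -$431.10
  Jun: +$938.46 → $507.36
  Jul: +$938.46 → $1,445.82
  Aug: +$938.46 − $2,384.28 → $0.00
Lowest trial balance = -$862.20 (Feb)
Initial deposit = cushion − low point = $1,876.92 − (-$862.20) = $2,739.12

$2,739.12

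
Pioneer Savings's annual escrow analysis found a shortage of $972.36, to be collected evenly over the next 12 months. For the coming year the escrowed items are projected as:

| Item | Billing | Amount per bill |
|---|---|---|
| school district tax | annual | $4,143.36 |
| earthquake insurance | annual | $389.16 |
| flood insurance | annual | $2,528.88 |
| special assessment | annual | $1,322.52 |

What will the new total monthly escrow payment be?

$779.69

School district tax: $4,143.36/yr
Earthquake insurance: $389.16/yr
Flood insurance: $2,528.88/yr
Special assessment: $1,322.52/yr
Total per year = $8,383.92
Monthly = $8,383.92 / 12 = $698.66
Shortage spread = $972.36 / 12 = $81.03/mo
New monthly escrow = $698.66 + $81.03 = $779.69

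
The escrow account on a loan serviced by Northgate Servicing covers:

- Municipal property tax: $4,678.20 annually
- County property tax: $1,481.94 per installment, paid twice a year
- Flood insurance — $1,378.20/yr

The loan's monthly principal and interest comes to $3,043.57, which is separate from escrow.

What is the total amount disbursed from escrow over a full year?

Municipal property tax: $4,678.20/yr
County property tax: $1,481.94 × 2 = $2,963.88/yr
Flood insurance: $1,378.20/yr
Annual escrow total = $9,020.28

$9,020.28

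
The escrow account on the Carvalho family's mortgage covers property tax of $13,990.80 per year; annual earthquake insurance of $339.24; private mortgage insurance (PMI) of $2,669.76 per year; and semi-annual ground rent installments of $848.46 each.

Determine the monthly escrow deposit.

Property tax: $13,990.80 annually
Earthquake insurance: $339.24 annually
Private mortgage insurance (PMI): $2,669.76 annually
Ground rent: $848.46 × 2 = $1,696.92 annually
Annual escrow total = $13,990.80 + $339.24 + $2,669.76 + $1,696.92 = $18,696.72
Monthly = $18,696.72 / 12 = $1,558.06

$1,558.06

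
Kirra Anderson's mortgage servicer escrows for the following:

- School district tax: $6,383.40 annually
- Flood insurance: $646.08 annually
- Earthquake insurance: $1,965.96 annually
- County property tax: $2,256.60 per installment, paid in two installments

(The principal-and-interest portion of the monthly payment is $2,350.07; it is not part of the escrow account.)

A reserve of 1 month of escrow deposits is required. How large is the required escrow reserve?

$1,125.72

School district tax = $6,383.40 per year
Flood insurance = $646.08 per year
Earthquake insurance = $1,965.96 per year
County property tax = $2,256.60 × 2 = $4,513.20 per year
Yearly total = $6,383.40 + $646.08 + $1,965.96 + $4,513.20 = $13,508.64
Monthly = $13,508.64 ÷ 12 = $1,125.72
Required cushion = 1 × $1,125.72 = $1,125.72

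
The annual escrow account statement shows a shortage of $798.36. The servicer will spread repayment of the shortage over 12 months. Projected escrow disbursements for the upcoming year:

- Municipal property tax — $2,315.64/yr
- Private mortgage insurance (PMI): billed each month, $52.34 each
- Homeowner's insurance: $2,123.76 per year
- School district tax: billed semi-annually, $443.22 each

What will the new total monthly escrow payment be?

$562.69

Municipal property tax — $2,315.64
Private mortgage insurance (PMI) — $52.34 × 12 = $628.08
Homeowner's insurance — $2,123.76
School district tax — $443.22 × 2 = $886.44
Total annual escrow = $5,953.92
Base monthly escrow = $5,953.92 / 12 = $496.16
Shortage per month = $798.36 ÷ 12 = $66.53
New monthly escrow = $496.16 + $66.53 = $562.69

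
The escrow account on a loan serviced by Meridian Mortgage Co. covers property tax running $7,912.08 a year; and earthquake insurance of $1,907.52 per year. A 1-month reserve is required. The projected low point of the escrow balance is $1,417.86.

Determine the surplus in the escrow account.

Property tax — $7,912.08 per year
Earthquake insurance — $1,907.52 per year
Total per year = $9,819.60
Monthly escrow = $9,819.60 / 12 = $818.30
Required reserve = 1 × $818.30 = $818.30
Surplus = $1,417.86 − $818.30 = $599.56

$599.56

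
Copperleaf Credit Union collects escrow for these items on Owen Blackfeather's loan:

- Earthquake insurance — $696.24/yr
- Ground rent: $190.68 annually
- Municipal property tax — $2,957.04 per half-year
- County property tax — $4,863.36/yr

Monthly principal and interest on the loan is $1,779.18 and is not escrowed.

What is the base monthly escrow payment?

$972.03

Earthquake insurance: $696.24/yr
Ground rent: $190.68/yr
Municipal property tax: $2,957.04 × 2 = $5,914.08/yr
County property tax: $4,863.36/yr
Total annual escrow = $696.24 + $190.68 + $5,914.08 + $4,863.36 = $11,664.36
Base monthly escrow = $11,664.36 ÷ 12 = $972.03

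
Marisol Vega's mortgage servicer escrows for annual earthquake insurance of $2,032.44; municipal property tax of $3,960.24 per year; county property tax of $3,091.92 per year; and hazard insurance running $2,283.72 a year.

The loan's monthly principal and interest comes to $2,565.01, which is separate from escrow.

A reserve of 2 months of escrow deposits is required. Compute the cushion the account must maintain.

$1,894.72

Earthquake insurance = $2,032.44
Municipal property tax = $3,960.24
County property tax = $3,091.92
Hazard insurance = $2,283.72
Yearly total = $2,032.44 + $3,960.24 + $3,091.92 + $2,283.72 = $11,368.32
Monthly escrow = $11,368.32 ÷ 12 = $947.36
Required cushion = 2 × $947.36 = $1,894.72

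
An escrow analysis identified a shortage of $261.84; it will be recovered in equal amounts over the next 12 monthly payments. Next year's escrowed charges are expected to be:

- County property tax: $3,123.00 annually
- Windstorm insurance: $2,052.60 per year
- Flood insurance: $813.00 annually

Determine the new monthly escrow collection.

County property tax = $3,123.00
Windstorm insurance = $2,052.60
Flood insurance = $813.00
Yearly total = $3,123.00 + $2,052.60 + $813.00 = $5,988.60
Monthly = $5,988.60 ÷ 12 = $499.05
Shortage spread = $261.84 / 12 = $21.82/mo
Adjusted monthly = $499.05 + $21.82 = $520.87

$520.87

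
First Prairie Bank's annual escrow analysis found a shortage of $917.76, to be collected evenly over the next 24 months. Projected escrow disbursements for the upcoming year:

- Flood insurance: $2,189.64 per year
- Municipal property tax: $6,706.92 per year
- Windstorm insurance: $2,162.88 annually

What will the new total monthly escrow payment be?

$959.86

Flood insurance — $2,189.64/yr
Municipal property tax — $6,706.92/yr
Windstorm insurance — $2,162.88/yr
Yearly total = $11,059.44
Monthly escrow = $11,059.44 / 12 = $921.62
Shortage per month = $917.76 / 24 = $38.24
Adjusted monthly = $921.62 + $38.24 = $959.86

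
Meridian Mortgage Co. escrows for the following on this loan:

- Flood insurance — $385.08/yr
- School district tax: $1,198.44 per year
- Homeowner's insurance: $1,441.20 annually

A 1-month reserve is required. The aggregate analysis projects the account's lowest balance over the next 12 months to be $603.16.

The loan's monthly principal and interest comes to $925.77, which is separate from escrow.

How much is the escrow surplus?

Flood insurance = $385.08
School district tax = $1,198.44
Homeowner's insurance = $1,441.20
Combined annual = $3,024.72
Monthly = $3,024.72 ÷ 12 = $252.06
Required cushion = 1 × $252.06 = $252.06
Excess over cushion: $603.16 − $252.06 = $351.10

$351.10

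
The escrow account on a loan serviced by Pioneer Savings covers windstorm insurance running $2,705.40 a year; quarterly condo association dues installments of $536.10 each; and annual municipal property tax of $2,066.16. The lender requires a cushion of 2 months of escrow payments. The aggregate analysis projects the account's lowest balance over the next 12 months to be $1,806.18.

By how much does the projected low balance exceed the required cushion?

$653.52

Windstorm insurance: $2,705.40
Condo association dues: $536.10 × 4 = $2,144.40
Municipal property tax: $2,066.16
Total annual escrow = $6,915.96
Base monthly escrow = $6,915.96 / 12 = $576.33
Required reserve = 2 × $576.33 = $1,152.66
Surplus = $1,806.18 − $1,152.66 = $653.52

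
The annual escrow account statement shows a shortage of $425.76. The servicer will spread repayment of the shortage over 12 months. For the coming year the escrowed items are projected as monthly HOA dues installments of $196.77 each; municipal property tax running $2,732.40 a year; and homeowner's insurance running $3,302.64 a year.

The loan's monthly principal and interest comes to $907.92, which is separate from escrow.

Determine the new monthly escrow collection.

HOA dues = $196.77 × 12 = $2,361.24 per year
Municipal property tax = $2,732.40 per year
Homeowner's insurance = $3,302.64 per year
Combined annual = $2,361.24 + $2,732.40 + $3,302.64 = $8,396.28
Per month = $8,396.28 ÷ 12 = $699.69
Shortage spread = $425.76 ÷ 12 = $35.48/mo
New monthly escrow = $699.69 + $35.48 = $735.17

$735.17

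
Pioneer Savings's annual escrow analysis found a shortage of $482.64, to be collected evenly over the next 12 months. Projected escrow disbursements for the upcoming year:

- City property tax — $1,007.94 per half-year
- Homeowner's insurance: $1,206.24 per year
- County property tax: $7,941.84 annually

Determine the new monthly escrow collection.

$970.55

City property tax — $1,007.94 × 2 = $2,015.88/yr
Homeowner's insurance — $1,206.24/yr
County property tax — $7,941.84/yr
Yearly total = $2,015.88 + $1,206.24 + $7,941.84 = $11,163.96
Monthly escrow = $11,163.96 ÷ 12 = $930.33
Monthly shortage recovery: $482.64 / 12 = $40.22
Adjusted monthly = $930.33 + $40.22 = $970.55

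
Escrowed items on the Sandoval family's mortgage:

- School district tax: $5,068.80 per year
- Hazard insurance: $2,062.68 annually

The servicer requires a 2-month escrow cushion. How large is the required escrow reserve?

School district tax = $5,068.80
Hazard insurance = $2,062.68
Annual escrow total = $5,068.80 + $2,062.68 = $7,131.48
Monthly = $7,131.48 ÷ 12 = $594.29
Required cushion = 2 × $594.29 = $1,188.58

$1,188.58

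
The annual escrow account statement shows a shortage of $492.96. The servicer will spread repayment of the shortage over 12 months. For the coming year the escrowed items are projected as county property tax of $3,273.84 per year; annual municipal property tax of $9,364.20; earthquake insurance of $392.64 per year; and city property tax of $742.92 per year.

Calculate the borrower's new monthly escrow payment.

$1,188.88

County property tax = $3,273.84 annually
Municipal property tax = $9,364.20 annually
Earthquake insurance = $392.64 annually
City property tax = $742.92 annually
Total per year = $13,773.60
Per month = $13,773.60 ÷ 12 = $1,147.80
Monthly shortage recovery: $492.96 ÷ 12 = $41.08
Adjusted monthly = $1,147.80 + $41.08 = $1,188.88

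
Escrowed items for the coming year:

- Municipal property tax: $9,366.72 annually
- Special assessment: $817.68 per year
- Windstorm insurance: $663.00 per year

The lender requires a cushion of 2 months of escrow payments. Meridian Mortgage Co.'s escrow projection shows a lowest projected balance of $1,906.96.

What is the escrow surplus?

$99.06

Municipal property tax: $9,366.72 annually
Special assessment: $817.68 annually
Windstorm insurance: $663.00 annually
Combined annual = $9,366.72 + $817.68 + $663.00 = $10,847.40
Monthly escrow = $10,847.40 / 12 = $903.95
Required reserve = 2 × $903.95 = $1,807.90
Excess over cushion: $1,906.96 − $1,807.90 = $99.06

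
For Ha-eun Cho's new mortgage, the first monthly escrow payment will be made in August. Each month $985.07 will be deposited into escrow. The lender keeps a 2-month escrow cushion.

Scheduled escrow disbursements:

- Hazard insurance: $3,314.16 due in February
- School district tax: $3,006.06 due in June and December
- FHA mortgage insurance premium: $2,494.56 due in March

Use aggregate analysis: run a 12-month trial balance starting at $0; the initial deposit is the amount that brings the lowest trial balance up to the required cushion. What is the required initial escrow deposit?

$2,955.21

Cushion = 2 × $985.07 = $1,970.14
Trial balance (start $0, +$985.07 each month, − disbursements):
  Aug: +$985.07 → $985.07
  Sep: +$985.07 → $1,970.14
  Oct: +$985.07 → $2,955.21
  Nov: +$985.07 → $3,940.28
  Dec: +$985.07 − $3,006.06 → $1,919.29
  Jan: +$985.07 → $2,904.36
  Feb: +$985.07 − $3,314.16 → $575.27
  Mar: +$985.07 − $2,494.56 → -$934.22
  Apr: +$985.07 → $50.85
  May: +$985.07 → $1,035.92
  Jun: +$985.07 − $3,006.06 → -$985.07
  Jul: +$985.07 → $0.00
Lowest trial balance = -$985.07 (Jun)
Initial deposit = cushion − low point = $1,970.14 − (-$985.07) = $2,955.21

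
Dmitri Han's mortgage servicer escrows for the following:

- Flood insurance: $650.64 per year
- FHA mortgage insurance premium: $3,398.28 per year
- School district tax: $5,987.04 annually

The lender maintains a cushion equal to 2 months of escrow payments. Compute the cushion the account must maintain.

$1,672.66

Flood insurance = $650.64
FHA mortgage insurance premium = $3,398.28
School district tax = $5,987.04
Total per year = $10,035.96
Base monthly escrow = $10,035.96 ÷ 12 = $836.33
Cushion = 2 × $836.33 = $1,672.66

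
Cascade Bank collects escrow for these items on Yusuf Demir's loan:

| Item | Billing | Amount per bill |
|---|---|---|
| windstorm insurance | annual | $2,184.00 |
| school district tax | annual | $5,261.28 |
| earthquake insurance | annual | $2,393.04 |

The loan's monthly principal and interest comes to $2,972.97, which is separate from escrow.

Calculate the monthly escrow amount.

$819.86

Windstorm insurance = $2,184.00
School district tax = $5,261.28
Earthquake insurance = $2,393.04
Annual escrow total = $2,184.00 + $5,261.28 + $2,393.04 = $9,838.32
Monthly escrow = $9,838.32 ÷ 12 = $819.86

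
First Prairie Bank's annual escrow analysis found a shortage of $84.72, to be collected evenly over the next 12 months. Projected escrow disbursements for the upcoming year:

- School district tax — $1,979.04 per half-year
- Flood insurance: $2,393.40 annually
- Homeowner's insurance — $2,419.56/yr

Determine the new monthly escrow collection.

School district tax — $1,979.04 × 2 = $3,958.08 per year
Flood insurance — $2,393.40 per year
Homeowner's insurance — $2,419.56 per year
Total per year = $3,958.08 + $2,393.40 + $2,419.56 = $8,771.04
Per month = $8,771.04 ÷ 12 = $730.92
Monthly shortage recovery: $84.72 / 12 = $7.06
New monthly escrow = $730.92 + $7.06 = $737.98

$737.98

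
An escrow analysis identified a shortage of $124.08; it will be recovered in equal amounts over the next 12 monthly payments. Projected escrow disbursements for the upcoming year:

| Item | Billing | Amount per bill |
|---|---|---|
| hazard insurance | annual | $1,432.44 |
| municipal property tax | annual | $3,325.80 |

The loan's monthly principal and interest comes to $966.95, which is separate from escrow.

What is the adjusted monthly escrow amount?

Hazard insurance = $1,432.44 per year
Municipal property tax = $3,325.80 per year
Total per year = $1,432.44 + $3,325.80 = $4,758.24
Monthly escrow = $4,758.24 / 12 = $396.52
Monthly shortage recovery: $124.08 / 12 = $10.34
New monthly escrow = $396.52 + $10.34 = $406.86

$406.86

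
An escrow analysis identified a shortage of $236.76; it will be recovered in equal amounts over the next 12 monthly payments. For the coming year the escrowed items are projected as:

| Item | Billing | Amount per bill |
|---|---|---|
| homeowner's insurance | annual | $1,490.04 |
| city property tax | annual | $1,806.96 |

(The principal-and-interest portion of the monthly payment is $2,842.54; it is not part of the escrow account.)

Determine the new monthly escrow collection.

Homeowner's insurance = $1,490.04 annually
City property tax = $1,806.96 annually
Combined annual = $1,490.04 + $1,806.96 = $3,297.00
Per month = $3,297.00 ÷ 12 = $274.75
Monthly shortage recovery: $236.76 / 12 = $19.73
Adjusted monthly = $274.75 + $19.73 = $294.48

$294.48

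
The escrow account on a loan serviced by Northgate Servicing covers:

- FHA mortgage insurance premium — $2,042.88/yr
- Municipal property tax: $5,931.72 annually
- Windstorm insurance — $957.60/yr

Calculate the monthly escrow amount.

$744.35

FHA mortgage insurance premium: $2,042.88 annually
Municipal property tax: $5,931.72 annually
Windstorm insurance: $957.60 annually
Combined annual = $2,042.88 + $5,931.72 + $957.60 = $8,932.20
Per month = $8,932.20 / 12 = $744.35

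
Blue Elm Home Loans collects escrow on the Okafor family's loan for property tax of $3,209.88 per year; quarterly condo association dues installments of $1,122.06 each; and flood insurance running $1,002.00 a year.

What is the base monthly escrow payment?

$725.01

Property tax: $3,209.88 per year
Condo association dues: $1,122.06 × 4 = $4,488.24 per year
Flood insurance: $1,002.00 per year
Yearly total = $3,209.88 + $4,488.24 + $1,002.00 = $8,700.12
Per month = $8,700.12 / 12 = $725.01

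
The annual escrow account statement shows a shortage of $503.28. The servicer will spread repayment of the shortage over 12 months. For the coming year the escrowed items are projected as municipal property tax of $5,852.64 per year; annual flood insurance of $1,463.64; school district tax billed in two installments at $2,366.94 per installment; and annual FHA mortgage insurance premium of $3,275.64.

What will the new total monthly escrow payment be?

Municipal property tax — $5,852.64 per year
Flood insurance — $1,463.64 per year
School district tax — $2,366.94 × 2 = $4,733.88 per year
FHA mortgage insurance premium — $3,275.64 per year
Combined annual = $5,852.64 + $1,463.64 + $4,733.88 + $3,275.64 = $15,325.80
Per month = $15,325.80 ÷ 12 = $1,277.15
Monthly shortage recovery: $503.28 / 12 = $41.94
New monthly escrow = $1,277.15 + $41.94 = $1,319.09

$1,319.09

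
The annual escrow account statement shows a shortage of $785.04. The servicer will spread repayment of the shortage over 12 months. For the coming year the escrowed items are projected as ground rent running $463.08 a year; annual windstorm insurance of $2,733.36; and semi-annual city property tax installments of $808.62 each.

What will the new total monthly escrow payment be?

$466.56

Ground rent — $463.08 per year
Windstorm insurance — $2,733.36 per year
City property tax — $808.62 × 2 = $1,617.24 per year
Yearly total = $463.08 + $2,733.36 + $1,617.24 = $4,813.68
Per month = $4,813.68 / 12 = $401.14
Monthly shortage recovery: $785.04 / 12 = $65.42
New monthly escrow = $401.14 + $65.42 = $466.56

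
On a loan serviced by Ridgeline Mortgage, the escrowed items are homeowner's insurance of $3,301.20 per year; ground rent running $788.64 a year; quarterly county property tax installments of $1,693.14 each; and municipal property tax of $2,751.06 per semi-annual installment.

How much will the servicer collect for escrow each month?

$1,363.71

Homeowner's insurance = $3,301.20
Ground rent = $788.64
County property tax = $1,693.14 × 4 = $6,772.56
Municipal property tax = $2,751.06 × 2 = $5,502.12
Combined annual = $3,301.20 + $788.64 + $6,772.56 + $5,502.12 = $16,364.52
Monthly escrow = $16,364.52 / 12 = $1,363.71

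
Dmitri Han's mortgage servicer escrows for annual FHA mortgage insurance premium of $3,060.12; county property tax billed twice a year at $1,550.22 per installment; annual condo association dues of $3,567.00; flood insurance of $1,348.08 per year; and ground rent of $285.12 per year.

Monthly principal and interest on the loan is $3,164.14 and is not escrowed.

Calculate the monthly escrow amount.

FHA mortgage insurance premium: $3,060.12 annually
County property tax: $1,550.22 × 2 = $3,100.44 annually
Condo association dues: $3,567.00 annually
Flood insurance: $1,348.08 annually
Ground rent: $285.12 annually
Annual escrow total = $3,060.12 + $3,100.44 + $3,567.00 + $1,348.08 + $285.12 = $11,360.76
Base monthly escrow = $11,360.76 / 12 = $946.73

$946.73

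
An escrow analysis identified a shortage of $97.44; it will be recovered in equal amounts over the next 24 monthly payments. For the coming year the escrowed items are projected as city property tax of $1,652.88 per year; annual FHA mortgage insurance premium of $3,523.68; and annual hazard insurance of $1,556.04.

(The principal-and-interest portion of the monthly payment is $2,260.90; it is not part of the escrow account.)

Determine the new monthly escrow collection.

City property tax — $1,652.88/yr
FHA mortgage insurance premium — $3,523.68/yr
Hazard insurance — $1,556.04/yr
Yearly total = $1,652.88 + $3,523.68 + $1,556.04 = $6,732.60
Base monthly escrow = $6,732.60 / 12 = $561.05
Monthly shortage recovery: $97.44 / 24 = $4.06
New monthly escrow = $561.05 + $4.06 = $565.11

$565.11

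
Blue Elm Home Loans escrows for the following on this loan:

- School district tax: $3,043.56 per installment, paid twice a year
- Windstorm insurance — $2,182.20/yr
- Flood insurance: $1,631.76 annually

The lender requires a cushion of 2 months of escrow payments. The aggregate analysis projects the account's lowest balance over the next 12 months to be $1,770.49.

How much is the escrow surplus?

$120.31

School district tax = $3,043.56 × 2 = $6,087.12/yr
Windstorm insurance = $2,182.20/yr
Flood insurance = $1,631.76/yr
Total annual escrow = $6,087.12 + $2,182.20 + $1,631.76 = $9,901.08
Monthly = $9,901.08 / 12 = $825.09
Required reserve = 2 × $825.09 = $1,650.18
Excess over cushion: $1,770.49 − $1,650.18 = $120.31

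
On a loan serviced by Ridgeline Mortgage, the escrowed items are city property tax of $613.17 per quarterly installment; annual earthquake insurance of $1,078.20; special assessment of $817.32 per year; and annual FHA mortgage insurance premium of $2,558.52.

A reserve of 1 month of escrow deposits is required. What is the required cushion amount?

$575.56

City property tax: $613.17 × 4 = $2,452.68
Earthquake insurance: $1,078.20
Special assessment: $817.32
FHA mortgage insurance premium: $2,558.52
Yearly total = $6,906.72
Monthly escrow = $6,906.72 / 12 = $575.56
Reserve = 1 × $575.56 = $575.56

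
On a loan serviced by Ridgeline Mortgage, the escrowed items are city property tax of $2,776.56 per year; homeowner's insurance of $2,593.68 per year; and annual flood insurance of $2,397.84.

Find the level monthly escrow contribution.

City property tax: $2,776.56
Homeowner's insurance: $2,593.68
Flood insurance: $2,397.84
Yearly total = $7,768.08
Monthly = $7,768.08 / 12 = $647.34

$647.34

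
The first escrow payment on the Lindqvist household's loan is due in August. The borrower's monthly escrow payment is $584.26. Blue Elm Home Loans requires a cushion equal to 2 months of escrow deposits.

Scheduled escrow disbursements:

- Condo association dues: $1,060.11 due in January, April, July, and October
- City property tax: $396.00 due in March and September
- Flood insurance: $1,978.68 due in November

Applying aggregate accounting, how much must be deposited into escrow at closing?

Cushion = 2 × $584.26 = $1,168.52
Trial balance (start $0, +$584.26 each month, − disbursements):
  Aug: +$584.26 → $584.26
  Sep: +$584.26 − $396.00 → $772.52
  Oct: +$584.26 − $1,060.11 → $296.67
  Nov: +$584.26 − $1,978.68 → -$1,097.75
  Dec: +$584.26 → -$513.49
  Jan: +$584.26 − $1,060.11 → -$989.34
  Feb: +$584.26 → -$405.08
  Mar: +$584.26 − $396.00 → -$216.82
  Apr: +$584.26 − $1,060.11 → -$692.67
  May: +$584.26 → -$108.41
  Jun: +$584.26 → $475.85
  Jul: +$584.26 − $1,060.11 → $0.00
Lowest trial balance = -$1,097.75 (Nov)
Initial deposit = cushion − low point = $1,168.52 − (-$1,097.75) = $2,266.27

$2,266.27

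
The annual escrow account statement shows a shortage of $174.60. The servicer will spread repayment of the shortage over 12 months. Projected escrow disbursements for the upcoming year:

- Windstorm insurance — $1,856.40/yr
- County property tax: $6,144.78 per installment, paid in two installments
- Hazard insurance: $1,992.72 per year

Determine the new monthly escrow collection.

Windstorm insurance: $1,856.40/yr
County property tax: $6,144.78 × 2 = $12,289.56/yr
Hazard insurance: $1,992.72/yr
Yearly total = $1,856.40 + $12,289.56 + $1,992.72 = $16,138.68
Base monthly escrow = $16,138.68 ÷ 12 = $1,344.89
Shortage spread = $174.60 ÷ 12 = $14.55/mo
Adjusted monthly = $1,344.89 + $14.55 = $1,359.44

$1,359.44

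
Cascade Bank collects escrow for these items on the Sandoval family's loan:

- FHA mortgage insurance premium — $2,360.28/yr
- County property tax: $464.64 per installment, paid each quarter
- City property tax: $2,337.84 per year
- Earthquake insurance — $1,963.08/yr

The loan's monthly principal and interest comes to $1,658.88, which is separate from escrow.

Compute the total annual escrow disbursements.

FHA mortgage insurance premium — $2,360.28 annually
County property tax — $464.64 × 4 = $1,858.56 annually
City property tax — $2,337.84 annually
Earthquake insurance — $1,963.08 annually
Total per year = $2,360.28 + $1,858.56 + $2,337.84 + $1,963.08 = $8,519.76

$8,519.76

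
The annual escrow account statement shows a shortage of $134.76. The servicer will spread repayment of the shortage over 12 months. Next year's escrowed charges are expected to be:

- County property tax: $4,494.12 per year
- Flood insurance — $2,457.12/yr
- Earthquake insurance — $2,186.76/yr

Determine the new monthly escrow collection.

County property tax: $4,494.12 per year
Flood insurance: $2,457.12 per year
Earthquake insurance: $2,186.76 per year
Annual escrow total = $4,494.12 + $2,457.12 + $2,186.76 = $9,138.00
Monthly escrow = $9,138.00 / 12 = $761.50
Monthly shortage recovery: $134.76 / 12 = $11.23
Adjusted monthly = $761.50 + $11.23 = $772.73

$772.73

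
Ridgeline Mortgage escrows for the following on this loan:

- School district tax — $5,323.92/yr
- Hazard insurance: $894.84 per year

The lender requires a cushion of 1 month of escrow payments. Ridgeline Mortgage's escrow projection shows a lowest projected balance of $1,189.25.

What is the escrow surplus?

School district tax = $5,323.92/yr
Hazard insurance = $894.84/yr
Total per year = $6,218.76
Monthly escrow = $6,218.76 ÷ 12 = $518.23
Cushion = 1 × $518.23 = $518.23
Excess over cushion: $1,189.25 − $518.23 = $671.02

$671.02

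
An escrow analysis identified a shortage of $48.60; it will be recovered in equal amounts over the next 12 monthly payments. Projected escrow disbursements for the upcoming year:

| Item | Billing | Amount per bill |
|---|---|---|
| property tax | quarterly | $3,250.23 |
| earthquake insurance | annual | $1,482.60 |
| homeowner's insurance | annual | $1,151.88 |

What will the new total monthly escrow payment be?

Property tax — $3,250.23 × 4 = $13,000.92
Earthquake insurance — $1,482.60
Homeowner's insurance — $1,151.88
Total per year = $15,635.40
Monthly escrow = $15,635.40 ÷ 12 = $1,302.95
Shortage spread = $48.60 / 12 = $4.05/mo
Adjusted monthly = $1,302.95 + $4.05 = $1,307.00

$1,307.00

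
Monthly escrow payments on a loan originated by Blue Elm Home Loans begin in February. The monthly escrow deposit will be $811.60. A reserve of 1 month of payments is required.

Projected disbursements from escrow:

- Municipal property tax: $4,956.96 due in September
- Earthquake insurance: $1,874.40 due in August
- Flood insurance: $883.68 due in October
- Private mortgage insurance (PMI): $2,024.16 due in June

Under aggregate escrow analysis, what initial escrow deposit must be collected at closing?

Cushion = 1 × $811.60 = $811.60
Trial balance (start $0, +$811.60 each month, − disbursements):
  Feb: +$811.60 → $811.60
  Mar: +$811.60 → $1,623.20
  Apr: +$811.60 → $2,434.80
  May: +$811.60 → $3,246.40
  Jun: +$811.60 − $2,024.16 → $2,033.84
  Jul: +$811.60 → $2,845.44
  Aug: +$811.60 − $1,874.40 → $1,782.64
  Sep: +$811.60 − $4,956.96 → -$2,362.72
  Oct: +$811.60 − $883.68 → -$2,434.80
  Nov: +$811.60 → -$1,623.20
  Dec: +$811.60 → -$811.60
  Jan: +$811.60 → $0.00
Lowest trial balance = -$2,434.80 (Oct)
Initial deposit = cushion − low point = $811.60 − (-$2,434.80) = $3,246.40

$3,246.40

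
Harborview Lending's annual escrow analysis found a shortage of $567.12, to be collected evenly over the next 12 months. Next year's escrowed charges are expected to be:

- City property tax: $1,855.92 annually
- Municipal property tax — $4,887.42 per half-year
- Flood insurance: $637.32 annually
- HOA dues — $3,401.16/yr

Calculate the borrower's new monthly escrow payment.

City property tax = $1,855.92/yr
Municipal property tax = $4,887.42 × 2 = $9,774.84/yr
Flood insurance = $637.32/yr
HOA dues = $3,401.16/yr
Total per year = $1,855.92 + $9,774.84 + $637.32 + $3,401.16 = $15,669.24
Base monthly escrow = $15,669.24 ÷ 12 = $1,305.77
Shortage spread = $567.12 / 12 = $47.26/mo
New monthly escrow = $1,305.77 + $47.26 = $1,353.03

$1,353.03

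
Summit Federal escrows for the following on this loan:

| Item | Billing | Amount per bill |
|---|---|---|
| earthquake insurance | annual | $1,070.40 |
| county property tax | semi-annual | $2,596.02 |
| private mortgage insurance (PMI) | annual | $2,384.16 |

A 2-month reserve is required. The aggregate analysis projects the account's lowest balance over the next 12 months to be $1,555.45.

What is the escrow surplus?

$114.35

Earthquake insurance — $1,070.40 annually
County property tax — $2,596.02 × 2 = $5,192.04 annually
Private mortgage insurance (PMI) — $2,384.16 annually
Total annual escrow = $1,070.40 + $5,192.04 + $2,384.16 = $8,646.60
Base monthly escrow = $8,646.60 / 12 = $720.55
Required cushion = 2 × $720.55 = $1,441.10
Excess over cushion: $1,555.45 − $1,441.10 = $114.35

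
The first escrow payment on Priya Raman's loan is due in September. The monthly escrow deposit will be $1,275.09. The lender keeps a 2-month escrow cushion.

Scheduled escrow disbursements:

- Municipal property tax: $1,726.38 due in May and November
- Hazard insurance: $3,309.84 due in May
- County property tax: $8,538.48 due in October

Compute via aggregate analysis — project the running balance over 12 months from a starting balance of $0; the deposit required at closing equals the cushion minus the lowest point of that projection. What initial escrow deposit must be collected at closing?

$8,989.77

Cushion = 2 × $1,275.09 = $2,550.18
Trial balance (start $0, +$1,275.09 each month, − disbursements):
  Sep: +$1,275.09 → $1,275.09
  Oct: +$1,275.09 − $8,538.48 → -$5,988.30
  Nov: +$1,275.09 − $1,726.38 → -$6,439.59
  Dec: +$1,275.09 → -$5,164.50
  Jan: +$1,275.09 → -$3,889.41
  Feb: +$1,275.09 → -$2,614.32
  Mar: +$1,275.09 → -$1,339.23
  Apr: +$1,275.09 → -$64.14
  May: +$1,275.09 − $5,036.22 → -$3,825.27
  Jun: +$1,275.09 → -$2,550.18
  Jul: +$1,275.09 → -$1,275.09
  Aug: +$1,275.09 → $0.00
Lowest trial balance = -$6,439.59 (Nov)
Initial deposit = cushion − low point = $2,550.18 − (-$6,439.59) = $8,989.77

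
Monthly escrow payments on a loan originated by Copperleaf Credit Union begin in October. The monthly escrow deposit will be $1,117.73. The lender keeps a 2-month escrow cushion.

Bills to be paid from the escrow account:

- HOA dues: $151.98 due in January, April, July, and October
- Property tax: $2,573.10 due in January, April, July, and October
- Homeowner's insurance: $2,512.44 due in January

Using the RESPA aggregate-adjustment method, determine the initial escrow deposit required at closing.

Cushion = 2 × $1,117.73 = $2,235.46
Trial balance (start $0, +$1,117.73 each month, − disbursements):
  Oct: +$1,117.73 − $2,725.08 → -$1,607.35
  Nov: +$1,117.73 → -$489.62
  Dec: +$1,117.73 → $628.11
  Jan: +$1,117.73 − $5,237.52 → -$3,491.68
  Feb: +$1,117.73 → -$2,373.95
  Mar: +$1,117.73 → -$1,256.22
  Apr: +$1,117.73 − $2,725.08 → -$2,863.57
  May: +$1,117.73 → -$1,745.84
  Jun: +$1,117.73 → -$628.11
  Jul: +$1,117.73 − $2,725.08 → -$2,235.46
  Aug: +$1,117.73 → -$1,117.73
  Sep: +$1,117.73 → $0.00
Lowest trial balance = -$3,491.68 (Jan)
Initial deposit = cushion − low point = $2,235.46 − (-$3,491.68) = $5,727.14

$5,727.14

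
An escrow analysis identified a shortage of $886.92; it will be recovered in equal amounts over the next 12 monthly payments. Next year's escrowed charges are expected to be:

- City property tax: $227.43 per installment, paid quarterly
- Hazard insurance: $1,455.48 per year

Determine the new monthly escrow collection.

City property tax = $227.43 × 4 = $909.72/yr
Hazard insurance = $1,455.48/yr
Total per year = $909.72 + $1,455.48 = $2,365.20
Monthly escrow = $2,365.20 / 12 = $197.10
Monthly shortage recovery: $886.92 / 12 = $73.91
Adjusted monthly = $197.10 + $73.91 = $271.01

$271.01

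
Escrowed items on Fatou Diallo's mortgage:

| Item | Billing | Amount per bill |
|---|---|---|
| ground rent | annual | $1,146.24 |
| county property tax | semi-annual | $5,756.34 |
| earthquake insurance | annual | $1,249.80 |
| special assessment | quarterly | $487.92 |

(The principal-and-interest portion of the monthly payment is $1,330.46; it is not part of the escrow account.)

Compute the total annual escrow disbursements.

Ground rent: $1,146.24 per year
County property tax: $5,756.34 × 2 = $11,512.68 per year
Earthquake insurance: $1,249.80 per year
Special assessment: $487.92 × 4 = $1,951.68 per year
Total annual escrow = $1,146.24 + $11,512.68 + $1,249.80 + $1,951.68 = $15,860.40

$15,860.40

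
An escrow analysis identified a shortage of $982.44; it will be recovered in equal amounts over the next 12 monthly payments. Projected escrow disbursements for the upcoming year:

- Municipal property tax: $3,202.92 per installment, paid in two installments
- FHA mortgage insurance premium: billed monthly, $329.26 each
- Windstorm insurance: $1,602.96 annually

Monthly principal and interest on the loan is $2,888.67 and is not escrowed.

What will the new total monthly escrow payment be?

Municipal property tax = $3,202.92 × 2 = $6,405.84 annually
FHA mortgage insurance premium = $329.26 × 12 = $3,951.12 annually
Windstorm insurance = $1,602.96 annually
Combined annual = $6,405.84 + $3,951.12 + $1,602.96 = $11,959.92
Monthly escrow = $11,959.92 ÷ 12 = $996.66
Monthly shortage recovery: $982.44 ÷ 12 = $81.87
Adjusted monthly = $996.66 + $81.87 = $1,078.53

$1,078.53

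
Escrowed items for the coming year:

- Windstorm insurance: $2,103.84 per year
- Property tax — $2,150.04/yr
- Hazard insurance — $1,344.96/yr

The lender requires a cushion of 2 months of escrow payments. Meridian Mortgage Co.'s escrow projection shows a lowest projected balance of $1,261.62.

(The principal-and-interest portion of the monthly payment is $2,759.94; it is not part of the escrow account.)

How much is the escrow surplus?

$328.48

Windstorm insurance = $2,103.84
Property tax = $2,150.04
Hazard insurance = $1,344.96
Combined annual = $2,103.84 + $2,150.04 + $1,344.96 = $5,598.84
Monthly = $5,598.84 ÷ 12 = $466.57
Cushion = 2 × $466.57 = $933.14
Excess over cushion: $1,261.62 − $933.14 = $328.48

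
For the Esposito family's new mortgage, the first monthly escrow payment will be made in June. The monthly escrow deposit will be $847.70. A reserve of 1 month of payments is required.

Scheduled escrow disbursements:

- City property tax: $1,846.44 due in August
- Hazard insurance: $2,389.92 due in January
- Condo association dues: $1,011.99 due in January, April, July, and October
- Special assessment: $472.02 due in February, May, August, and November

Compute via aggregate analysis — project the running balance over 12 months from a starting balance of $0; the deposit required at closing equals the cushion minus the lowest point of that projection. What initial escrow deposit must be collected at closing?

Cushion = 1 × $847.70 = $847.70
Trial balance (start $0, +$847.70 each month, − disbursements):
  Jun: +$847.70 → $847.70
  Jul: +$847.70 − $1,011.99 → $683.41
  Aug: +$847.70 − $2,318.46 → -$787.35
  Sep: +$847.70 → $60.35
  Oct: +$847.70 − $1,011.99 → -$103.94
  Nov: +$847.70 − $472.02 → $271.74
  Dec: +$847.70 → $1,119.44
  Jan: +$847.70 − $3,401.91 → -$1,434.77
  Feb: +$847.70 − $472.02 → -$1,059.09
  Mar: +$847.70 → -$211.39
  Apr: +$847.70 − $1,011.99 → -$375.68
  May: +$847.70 − $472.02 → $0.00
Lowest trial balance = -$1,434.77 (Jan)
Initial deposit = cushion − low point = $847.70 − (-$1,434.77) = $2,282.47

$2,282.47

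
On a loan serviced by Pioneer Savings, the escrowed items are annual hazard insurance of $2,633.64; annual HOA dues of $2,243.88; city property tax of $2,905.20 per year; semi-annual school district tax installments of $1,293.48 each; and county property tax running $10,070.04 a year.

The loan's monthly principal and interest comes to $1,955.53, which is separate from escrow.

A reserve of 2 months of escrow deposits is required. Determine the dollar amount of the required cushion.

$3,406.62

Hazard insurance = $2,633.64 annually
HOA dues = $2,243.88 annually
City property tax = $2,905.20 annually
School district tax = $1,293.48 × 2 = $2,586.96 annually
County property tax = $10,070.04 annually
Total annual escrow = $2,633.64 + $2,243.88 + $2,905.20 + $2,586.96 + $10,070.04 = $20,439.72
Per month = $20,439.72 ÷ 12 = $1,703.31
Reserve = 2 × $1,703.31 = $3,406.62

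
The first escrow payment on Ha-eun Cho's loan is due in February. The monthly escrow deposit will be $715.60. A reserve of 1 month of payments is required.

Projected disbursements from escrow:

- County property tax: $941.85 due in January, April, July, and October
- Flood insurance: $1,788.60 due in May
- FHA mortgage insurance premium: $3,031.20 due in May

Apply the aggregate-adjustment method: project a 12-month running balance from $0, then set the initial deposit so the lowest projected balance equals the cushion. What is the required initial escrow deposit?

$3,614.85

Cushion = 1 × $715.60 = $715.60
Trial balance (start $0, +$715.60 each month, − disbursements):
  Feb: +$715.60 → $715.60
  Mar: +$715.60 → $1,431.20
  Apr: +$715.60 − $941.85 → $1,204.95
  May: +$715.60 − $4,819.80 → -$2,899.25
  Jun: +$715.60 → -$2,183.65
  Jul: +$715.60 − $941.85 → -$2,409.90
  Aug: +$715.60 → -$1,694.30
  Sep: +$715.60 → -$978.70
  Oct: +$715.60 − $941.85 → -$1,204.95
  Nov: +$715.60 → -$489.35
  Dec: +$715.60 → $226.25
  Jan: +$715.60 − $941.85 → $0.00
Lowest trial balance = -$2,899.25 (May)
Initial deposit = cushion − low point = $715.60 − (-$2,899.25) = $3,614.85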